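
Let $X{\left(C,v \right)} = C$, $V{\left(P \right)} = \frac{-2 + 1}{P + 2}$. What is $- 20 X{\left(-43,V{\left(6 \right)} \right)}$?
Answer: $860$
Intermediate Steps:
$V{\left(P \right)} = - \frac{1}{2 + P}$
$- 20 X{\left(-43,V{\left(6 \right)} \right)} = \left(-20\right) \left(-43\right) = 860$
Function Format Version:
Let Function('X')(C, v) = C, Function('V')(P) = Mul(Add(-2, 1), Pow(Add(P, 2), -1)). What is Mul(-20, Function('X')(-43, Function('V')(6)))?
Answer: 860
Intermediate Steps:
Function('V')(P) = Mul(-1, Pow(Add(2, P), -1))
Mul(-20, Function('X')(-43, Function('V')(6))) = Mul(-20, -43) = 860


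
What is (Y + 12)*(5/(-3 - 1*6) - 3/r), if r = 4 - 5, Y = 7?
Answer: 418/9 ≈ 46.444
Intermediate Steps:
r = -1
(Y + 12)*(5/(-3 - 1*6) - 3/r) = (7 + 12)*(5/(-3 - 1*6) - 3/(-1)) = 19*(5/(-3 - 6) - 3*(-1)) = 19*(5/(-9) + 3) = 19*(5*(-⅑) + 3) = 19*(-5/9 + 3) = 19*(22/9) = 418/9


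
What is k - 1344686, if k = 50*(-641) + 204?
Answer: -1376532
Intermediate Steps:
k = -31846 (k = -32050 + 204 = -31846)
k - 1344686 = -31846 - 1344686 = -1376532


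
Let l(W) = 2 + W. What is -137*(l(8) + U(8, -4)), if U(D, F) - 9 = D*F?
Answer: 1781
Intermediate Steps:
U(D, F) = 9 + D*F
-137*(l(8) + U(8, -4)) = -137*((2 + 8) + (9 + 8*(-4))) = -137*(10 + (9 - 32)) = -137*(10 - 23) = -137*(-13) = 1781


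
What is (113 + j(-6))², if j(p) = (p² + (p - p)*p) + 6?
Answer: 24025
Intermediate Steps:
j(p) = 6 + p² (j(p) = (p² + 0*p) + 6 = (p² + 0) + 6 = p² + 6 = 6 + p²)
(113 + j(-6))² = (113 + (6 + (-6)²))² = (113 + (6 + 36))² = (113 + 42)² = 155² = 24025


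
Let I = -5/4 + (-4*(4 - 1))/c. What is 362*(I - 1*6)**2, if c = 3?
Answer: 366525/8 ≈ 45816.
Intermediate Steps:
I = -21/4 (I = -5/4 - 4*(4 - 1)/3 = -5*1/4 - 4*3*(1/3) = -5/4 - 12*1/3 = -5/4 - 4 = -21/4 ≈ -5.2500)
362*(I - 1*6)**2 = 362*(-21/4 - 1*6)**2 = 362*(-21/4 - 6)**2 = 362*(-45/4)**2 = 362*(2025/16) = 366525/8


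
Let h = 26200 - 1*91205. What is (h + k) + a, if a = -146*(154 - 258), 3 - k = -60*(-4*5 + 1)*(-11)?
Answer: -37278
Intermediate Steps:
h = -65005 (h = 26200 - 91205 = -65005)
k = 12543 (k = 3 - (-60*(-4*5 + 1))*(-11) = 3 - (-60*(-20 + 1))*(-11) = 3 - (-60*(-19))*(-11) = 3 - 1140*(-11) = 3 - 1*(-12540) = 3 + 12540 = 12543)
a = 15184 (a = -146*(-104) = 15184)
(h + k) + a = (-65005 + 12543) + 15184 = -52462 + 15184 = -37278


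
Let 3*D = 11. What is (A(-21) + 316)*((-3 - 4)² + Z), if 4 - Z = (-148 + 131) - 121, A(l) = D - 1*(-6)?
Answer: 186607/3 ≈ 62202.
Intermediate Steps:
D = 11/3 (D = (⅓)*11 = 11/3 ≈ 3.6667)
A(l) = 29/3 (A(l) = 11/3 - 1*(-6) = 11/3 + 6 = 29/3)
Z = 142 (Z = 4 - ((-148 + 131) - 121) = 4 - (-17 - 121) = 4 - 1*(-138) = 4 + 138 = 142)
(A(-21) + 316)*((-3 - 4)² + Z) = (29/3 + 316)*((-3 - 4)² + 142) = 977*((-7)² + 142)/3 = 977*(49 + 142)/3 = (977/3)*191 = 186607/3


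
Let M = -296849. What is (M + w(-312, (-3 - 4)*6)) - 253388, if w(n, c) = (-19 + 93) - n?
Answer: -549851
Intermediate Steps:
w(n, c) = 74 - n
(M + w(-312, (-3 - 4)*6)) - 253388 = (-296849 + (74 - 1*(-312))) - 253388 = (-296849 + (74 + 312)) - 253388 = (-296849 + 386) - 253388 = -296463 - 253388 = -549851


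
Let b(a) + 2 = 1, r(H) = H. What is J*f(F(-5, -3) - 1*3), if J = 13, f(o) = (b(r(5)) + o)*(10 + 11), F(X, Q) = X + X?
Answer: -3822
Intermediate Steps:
F(X, Q) = 2*X
b(a) = -1 (b(a) = -2 + 1 = -1)
f(o) = -21 + 21*o (f(o) = (-1 + o)*(10 + 11) = (-1 + o)*21 = -21 + 21*o)
J*f(F(-5, -3) - 1*3) = 13*(-21 + 21*(2*(-5) - 1*3)) = 13*(-21 + 21*(-10 - 3)) = 13*(-21 + 21*(-13)) = 13*(-21 - 273) = 13*(-294) = -3822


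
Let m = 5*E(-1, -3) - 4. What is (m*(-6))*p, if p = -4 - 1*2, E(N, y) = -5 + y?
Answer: -1584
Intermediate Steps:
p = -6 (p = -4 - 2 = -6)
m = -44 (m = 5*(-5 - 3) - 4 = 5*(-8) - 4 = -40 - 4 = -44)
(m*(-6))*p = -44*(-6)*(-6) = 264*(-6) = -1584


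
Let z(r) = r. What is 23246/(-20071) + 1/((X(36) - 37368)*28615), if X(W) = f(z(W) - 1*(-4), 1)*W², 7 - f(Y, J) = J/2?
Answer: -19253094109831/16623455711760 ≈ -1.1582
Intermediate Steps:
f(Y, J) = 7 - J/2
X(W) = 13*W²/2 (X(W) = (7 - ½*1)*W² = (7 - ½)*W² = 13*W²/2)
23246/(-20071) + 1/((X(36) - 37368)*28615) = 23246/(-20071) + 1/((13/2)*36² - 37368*28615) = 23246*(-1/20071) + (1/28615)/((13/2)*1296 - 37368) = -23246/20071 + (1/28615)/(8424 - 37368) = -23246/20071 + (1/28615)/(-28944) = -23246/20071 - 1/28944*1/28615 = -23246/20071 - 1/828232560 = -19253094109831/16623455711760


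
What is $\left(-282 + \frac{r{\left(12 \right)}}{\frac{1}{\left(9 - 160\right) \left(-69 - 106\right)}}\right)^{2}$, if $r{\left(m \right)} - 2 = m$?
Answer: $136654430224$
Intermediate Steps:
$r{\left(m \right)} = 2 + m$
$\left(-282 + \frac{r{\left(12 \right)}}{\frac{1}{\left(9 - 160\right) \left(-69 - 106\right)}}\right)^{2} = \left(-282 + \frac{2 + 12}{\frac{1}{\left(9 - 160\right) \left(-69 - 106\right)}}\right)^{2} = \left(-282 + \frac{14}{\frac{1}{\left(-151\right) \left(-175\right)}}\right)^{2} = \left(-282 + \frac{14}{\frac{1}{26425}}\right)^{2} = \left(-282 + 14 \frac{1}{\frac{1}{26425}}\right)^{2} = \left(-282 + 14 \cdot 26425\right)^{2} = \left(-282 + 369950\right)^{2} = 369668^{2} = 136654430224$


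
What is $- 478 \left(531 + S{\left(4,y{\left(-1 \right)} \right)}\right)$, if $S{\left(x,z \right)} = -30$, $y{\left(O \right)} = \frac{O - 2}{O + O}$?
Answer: $-239478$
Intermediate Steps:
$y{\left(O \right)} = \frac{-2 + O}{2 O}$
$- 478 \left(531 + S{\left(4,y{\left(-1 \right)} \right)}\right) = - 478 \left(531 - 30\right) = \left(-478\right) 501 = -239478$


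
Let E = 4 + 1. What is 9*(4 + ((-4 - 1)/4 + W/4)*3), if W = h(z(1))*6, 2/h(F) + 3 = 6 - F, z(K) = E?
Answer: -153/4 ≈ -38.250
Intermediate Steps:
E = 5
z(K) = 5
h(F) = 2/(3 - F) (h(F) = 2/(-3 + (6 - F)) = 2/(3 - F))
W = -6 (W = -2/(-3 + 5)*6 = -2/2*6 = -2*½*6 = -1*6 = -6)
9*(4 + ((-4 - 1)/4 + W/4)*3) = 9*(4 + ((-4 - 1)/4 - 6/4)*3) = 9*(4 + (-5*¼ - 6*¼)*3) = 9*(4 + (-5/4 - 3/2)*3) = 9*(4 - 11/4*3) = 9*(4 - 33/4) = 9*(-17/4) = -153/4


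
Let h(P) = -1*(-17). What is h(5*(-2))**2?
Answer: 289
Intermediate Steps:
h(P) = 17
h(5*(-2))**2 = 17**2 = 289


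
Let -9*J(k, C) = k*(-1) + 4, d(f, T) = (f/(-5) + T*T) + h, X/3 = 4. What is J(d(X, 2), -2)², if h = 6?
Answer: 4/25 ≈ 0.16000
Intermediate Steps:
X = 12 (X = 3*4 = 12)
d(f, T) = 6 + T² - f/5 (d(f, T) = (f/(-5) + T*T) + 6 = (-f/5 + T²) + 6 = (T² - f/5) + 6 = 6 + T² - f/5)
J(k, C) = -4/9 + k/9 (J(k, C) = -(k*(-1) + 4)/9 = -(-k + 4)/9 = -(4 - k)/9 = -4/9 + k/9)
J(d(X, 2), -2)² = (-4/9 + (6 + 2² - ⅕*12)/9)² = (-4/9 + (6 + 4 - 12/5)/9)² = (-4/9 + (⅑)*(38/5))² = (-4/9 + 38/45)² = (⅖)² = 4/25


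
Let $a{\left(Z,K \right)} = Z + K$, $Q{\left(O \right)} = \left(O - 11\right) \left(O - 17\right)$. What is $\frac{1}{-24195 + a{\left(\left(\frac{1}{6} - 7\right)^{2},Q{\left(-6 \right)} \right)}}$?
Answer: $- \frac{36}{855263} \approx -4.2092 \cdot 10^{-5}$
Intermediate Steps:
$Q{\left(O \right)} = \left(-17 + O\right) \left(-11 + O\right)$ ($Q{\left(O \right)} = \left(-11 + O\right) \left(-17 + O\right) = \left(-17 + O\right) \left(-11 + O\right)$)
$a{\left(Z,K \right)} = K + Z$
$\frac{1}{-24195 + a{\left(\left(\frac{1}{6} - 7\right)^{2},Q{\left(-6 \right)} \right)}} = \frac{1}{-24195 + \left(\left(187 + \left(-6\right)^{2} - -168\right) + \left(\frac{1}{6} - 7\right)^{2}\right)} = \frac{1}{-24195 + \left(\left(187 + 36 + 168\right) + \left(\frac{1}{6} - 7\right)^{2}\right)} = \frac{1}{-24195 + \left(391 + \left(- \frac{41}{6}\right)^{2}\right)} = \frac{1}{-24195 + \left(391 + \frac{1681}{36}\right)} = \frac{1}{-24195 + \frac{15757}{36}} = \frac{1}{- \frac{855263}{36}} = - \frac{36}{855263}$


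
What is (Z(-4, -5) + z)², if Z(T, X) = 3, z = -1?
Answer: 4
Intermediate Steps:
(Z(-4, -5) + z)² = (3 - 1)² = 2² = 4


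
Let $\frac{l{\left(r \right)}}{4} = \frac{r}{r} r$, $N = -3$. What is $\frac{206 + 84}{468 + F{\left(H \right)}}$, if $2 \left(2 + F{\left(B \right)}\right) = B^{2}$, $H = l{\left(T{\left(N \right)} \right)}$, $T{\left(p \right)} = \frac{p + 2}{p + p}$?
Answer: $\frac{1305}{2098} \approx 0.62202$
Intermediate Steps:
$T{\left(p \right)} = \frac{2 + p}{2 p}$
$l{\left(r \right)} = 4 r$ ($l{\left(r \right)} = 4 \frac{r}{r} r = 4 \cdot 1 r = 4 r$)
$H = \frac{2}{3}$ ($H = 4 \frac{2 - 3}{2 \left(-3\right)} = 4 \cdot \frac{1}{2} \left(- \frac{1}{3}\right) \left(-1\right) = 4 \cdot \frac{1}{6} = \frac{2}{3} \approx 0.66667$)
$F{\left(B \right)} = -2 + \frac{B^{2}}{2}$
$\frac{206 + 84}{468 + F{\left(H \right)}} = \frac{206 + 84}{468 - \left(2 - \frac{\left(\frac{2}{3}\right)^{2}}{2}\right)} = \frac{290}{468 + \left(-2 + \frac{1}{2} \cdot \frac{4}{9}\right)} = \frac{290}{468 + \left(-2 + \frac{2}{9}\right)} = \frac{290}{468 - \frac{16}{9}} = \frac{290}{\frac{4196}{9}} = 290 \cdot \frac{9}{4196} = \frac{1305}{2098}$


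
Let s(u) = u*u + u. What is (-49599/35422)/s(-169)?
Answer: -16533/335233808 ≈ -4.9318e-5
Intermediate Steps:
s(u) = u + u**2 (s(u) = u**2 + u = u + u**2)
(-49599/35422)/s(-169) = (-49599/35422)/((-169*(1 - 169))) = (-49599*1/35422)/((-169*(-168))) = -49599/35422/28392 = -49599/35422*1/28392 = -16533/335233808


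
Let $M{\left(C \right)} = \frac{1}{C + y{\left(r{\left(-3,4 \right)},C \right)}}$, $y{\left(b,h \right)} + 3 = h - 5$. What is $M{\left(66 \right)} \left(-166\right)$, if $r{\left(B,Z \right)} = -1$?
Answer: $- \frac{83}{62} \approx -1.3387$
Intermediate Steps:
$y{\left(b,h \right)} = -8 + h$ ($y{\left(b,h \right)} = -3 + \left(h - 5\right) = -3 + \left(-5 + h\right) = -8 + h$)
$M{\left(C \right)} = \frac{1}{-8 + 2 C}$ ($M{\left(C \right)} = \frac{1}{C + \left(-8 + C\right)} = \frac{1}{-8 + 2 C}$)
$M{\left(66 \right)} \left(-166\right) = \frac{1}{2 \left(-4 + 66\right)} \left(-166\right) = \frac{1}{2 \cdot 62} \left(-166\right) = \frac{1}{2} \cdot \frac{1}{62} \left(-166\right) = \frac{1}{124} \left(-166\right) = - \frac{83}{62}$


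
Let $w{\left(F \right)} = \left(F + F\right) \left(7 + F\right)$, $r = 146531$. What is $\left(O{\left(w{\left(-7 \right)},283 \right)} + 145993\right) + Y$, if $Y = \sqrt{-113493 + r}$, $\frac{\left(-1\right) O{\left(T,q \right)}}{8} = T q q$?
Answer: $145993 + \sqrt{33038} \approx 1.4617 \cdot 10^{5}$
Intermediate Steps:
$w{\left(F \right)} = 2 F \left(7 + F\right)$
$O{\left(T,q \right)} = - 8 T q^{2}$ ($O{\left(T,q \right)} = - 8 T q q = - 8 T q^{2}$)
$Y = \sqrt{33038}$ ($Y = \sqrt{-113493 + 146531} = \sqrt{33038} \approx 181.76$)
$\left(O{\left(w{\left(-7 \right)},283 \right)} + 145993\right) + Y = \left(- 8 \cdot 2 \left(-7\right) \left(7 - 7\right) 283^{2} + 145993\right) + \sqrt{33038} = \left(\left(-8\right) 2 \left(-7\right) 0 \cdot 80089 + 145993\right) + \sqrt{33038} = \left(\left(-8\right) 0 \cdot 80089 + 145993\right) + \sqrt{33038} = \left(0 + 145993\right) + \sqrt{33038} = 145993 + \sqrt{33038}$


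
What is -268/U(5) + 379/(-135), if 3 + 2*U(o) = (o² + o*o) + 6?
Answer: -92447/7155 ≈ -12.921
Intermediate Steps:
U(o) = 3/2 + o² (U(o) = -3/2 + ((o² + o*o) + 6)/2 = -3/2 + ((o² + o²) + 6)/2 = -3/2 + (2*o² + 6)/2 = -3/2 + (6 + 2*o²)/2 = -3/2 + (3 + o²) = 3/2 + o²)
-268/U(5) + 379/(-135) = -268/(3/2 + 5²) + 379/(-135) = -268/(3/2 + 25) + 379*(-1/135) = -268/53/2 - 379/135 = -268*2/53 - 379/135 = -536/53 - 379/135 = -92447/7155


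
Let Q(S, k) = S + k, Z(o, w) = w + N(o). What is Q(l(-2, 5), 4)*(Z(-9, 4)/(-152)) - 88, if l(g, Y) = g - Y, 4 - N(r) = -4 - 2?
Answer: -6667/76 ≈ -87.724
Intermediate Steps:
N(r) = 10 (N(r) = 4 - (-4 - 2) = 4 - 1*(-6) = 4 + 6 = 10)
Z(o, w) = 10 + w (Z(o, w) = w + 10 = 10 + w)
Q(l(-2, 5), 4)*(Z(-9, 4)/(-152)) - 88 = ((-2 - 1*5) + 4)*((10 + 4)/(-152)) - 88 = ((-2 - 5) + 4)*(14*(-1/152)) - 88 = (-7 + 4)*(-7/76) - 88 = -3*(-7/76) - 88 = 21/76 - 88 = -6667/76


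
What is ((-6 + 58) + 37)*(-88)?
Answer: -7832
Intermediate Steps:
((-6 + 58) + 37)*(-88) = (52 + 37)*(-88) = 89*(-88) = -7832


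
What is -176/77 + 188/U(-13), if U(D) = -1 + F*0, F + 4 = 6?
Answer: -1332/7 ≈ -190.29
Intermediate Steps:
F = 2 (F = -4 + 6 = 2)
U(D) = -1 (U(D) = -1 + 2*0 = -1 + 0 = -1)
-176/77 + 188/U(-13) = -176/77 + 188/(-1) = -176*1/77 + 188*(-1) = -16/7 - 188 = -1332/7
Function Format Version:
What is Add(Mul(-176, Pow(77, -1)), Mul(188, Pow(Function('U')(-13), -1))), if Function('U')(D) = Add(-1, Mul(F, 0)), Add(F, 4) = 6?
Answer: Rational(-1332, 7) ≈ -190.29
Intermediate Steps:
F = 2 (F = Add(-4, 6) = 2)
Function('U')(D) = -1 (Function('U')(D) = Add(-1, Mul(2, 0)) = Add(-1, 0) = -1)
Add(Mul(-176, Pow(77, -1)), Mul(188, Pow(Function('U')(-13), -1))) = Add(Mul(-176, Pow(77, -1)), Mul(188, Pow(-1, -1))) = Add(Mul(-176, Rational(1, 77)), Mul(188, -1)) = Add(Rational(-16, 7), -188) = Rational(-1332, 7)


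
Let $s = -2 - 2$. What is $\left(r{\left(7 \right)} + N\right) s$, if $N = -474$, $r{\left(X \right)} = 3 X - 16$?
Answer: $1876$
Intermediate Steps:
$s = -4$ ($s = -2 - 2 = -4$)
$r{\left(X \right)} = -16 + 3 X$
$\left(r{\left(7 \right)} + N\right) s = \left(\left(-16 + 3 \cdot 7\right) - 474\right) \left(-4\right) = \left(\left(-16 + 21\right) - 474\right) \left(-4\right) = \left(5 - 474\right) \left(-4\right) = \left(-469\right) \left(-4\right) = 1876$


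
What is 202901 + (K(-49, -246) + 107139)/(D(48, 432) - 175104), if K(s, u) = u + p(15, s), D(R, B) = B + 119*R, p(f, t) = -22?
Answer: 34282046089/168960 ≈ 2.0290e+5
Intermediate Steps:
K(s, u) = -22 + u (K(s, u) = u - 22 = -22 + u)
202901 + (K(-49, -246) + 107139)/(D(48, 432) - 175104) = 202901 + ((-22 - 246) + 107139)/((432 + 119*48) - 175104) = 202901 + (-268 + 107139)/((432 + 5712) - 175104) = 202901 + 106871/(6144 - 175104) = 202901 + 106871/(-168960) = 202901 + 106871*(-1/168960) = 202901 - 106871/168960 = 34282046089/168960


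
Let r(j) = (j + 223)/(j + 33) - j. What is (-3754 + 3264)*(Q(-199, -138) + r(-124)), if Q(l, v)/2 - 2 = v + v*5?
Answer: 9740290/13 ≈ 7.4925e+5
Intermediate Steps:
Q(l, v) = 4 + 12*v (Q(l, v) = 4 + 2*(v + v*5) = 4 + 2*(v + 5*v) = 4 + 2*(6*v) = 4 + 12*v)
r(j) = -j + (223 + j)/(33 + j) (r(j) = (223 + j)/(33 + j) - j = -j + (223 + j)/(33 + j))
(-3754 + 3264)*(Q(-199, -138) + r(-124)) = (-3754 + 3264)*((4 + 12*(-138)) + (223 - 1*(-124)**2 - 32*(-124))/(33 - 124)) = -490*((4 - 1656) + (223 - 1*15376 + 3968)/(-91)) = -490*(-1652 - (223 - 15376 + 3968)/91) = -490*(-1652 - 1/91*(-11185)) = -490*(-1652 + 11185/91) = -490*(-139147/91) = 9740290/13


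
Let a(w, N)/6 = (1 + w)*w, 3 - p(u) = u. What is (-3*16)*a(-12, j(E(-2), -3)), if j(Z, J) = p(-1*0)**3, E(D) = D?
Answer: -38016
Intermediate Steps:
p(u) = 3 - u
j(Z, J) = 27 (j(Z, J) = (3 - (-1)*0)**3 = (3 - 1*0)**3 = (3 + 0)**3 = 3**3 = 27)
a(w, N) = 6*w*(1 + w) (a(w, N) = 6*((1 + w)*w) = 6*(w*(1 + w)) = 6*w*(1 + w))
(-3*16)*a(-12, j(E(-2), -3)) = (-3*16)*(6*(-12)*(1 - 12)) = -288*(-12)*(-11) = -48*792 = -38016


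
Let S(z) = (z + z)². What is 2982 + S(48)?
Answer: 12198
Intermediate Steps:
S(z) = 4*z² (S(z) = (2*z)² = 4*z²)
2982 + S(48) = 2982 + 4*48² = 2982 + 4*2304 = 2982 + 9216 = 12198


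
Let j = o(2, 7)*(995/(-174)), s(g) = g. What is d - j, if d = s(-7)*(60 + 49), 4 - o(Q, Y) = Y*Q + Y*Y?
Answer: -191467/174 ≈ -1100.4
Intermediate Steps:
o(Q, Y) = 4 - Y² - Q*Y (o(Q, Y) = 4 - (Y*Q + Y*Y) = 4 - (Q*Y + Y²) = 4 - (Y² + Q*Y) = 4 + (-Y² - Q*Y) = 4 - Y² - Q*Y)
d = -763 (d = -7*(60 + 49) = -7*109 = -763)
j = 58705/174 (j = (4 - 1*7² - 1*2*7)*(995/(-174)) = (4 - 1*49 - 14)*(995*(-1/174)) = (4 - 49 - 14)*(-995/174) = -59*(-995/174) = 58705/174 ≈ 337.39)
d - j = -763 - 1*58705/174 = -763 - 58705/174 = -191467/174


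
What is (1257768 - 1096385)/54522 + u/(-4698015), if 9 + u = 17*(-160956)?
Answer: 302455392329/85381724610 ≈ 3.5424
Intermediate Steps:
u = -2736261 (u = -9 + 17*(-160956) = -9 - 2736252 = -2736261)
(1257768 - 1096385)/54522 + u/(-4698015) = (1257768 - 1096385)/54522 - 2736261/(-4698015) = 161383*(1/54522) - 2736261*(-1/4698015) = 161383/54522 + 912087/1566005 = 302455392329/85381724610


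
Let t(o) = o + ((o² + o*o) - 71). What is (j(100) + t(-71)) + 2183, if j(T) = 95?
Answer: 12218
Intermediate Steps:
t(o) = -71 + o + 2*o² (t(o) = o + ((o² + o²) - 71) = o + (2*o² - 71) = o + (-71 + 2*o²) = -71 + o + 2*o²)
(j(100) + t(-71)) + 2183 = (95 + (-71 - 71 + 2*(-71)²)) + 2183 = (95 + (-71 - 71 + 2*5041)) + 2183 = (95 + (-71 - 71 + 10082)) + 2183 = (95 + 9940) + 2183 = 10035 + 2183 = 12218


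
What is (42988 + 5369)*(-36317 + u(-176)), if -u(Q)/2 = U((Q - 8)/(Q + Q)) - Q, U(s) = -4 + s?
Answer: -39003063705/22 ≈ -1.7729e+9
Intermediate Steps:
u(Q) = 8 + 2*Q - (-8 + Q)/Q (u(Q) = -2*((-4 + (Q - 8)/(Q + Q)) - Q) = -2*((-4 + (-8 + Q)/((2*Q))) - Q) = -2*((-4 + (-8 + Q)*(1/(2*Q))) - Q) = -2*((-4 + (-8 + Q)/(2*Q)) - Q) = -2*(-4 - Q + (-8 + Q)/(2*Q)) = 8 + 2*Q - (-8 + Q)/Q)
(42988 + 5369)*(-36317 + u(-176)) = (42988 + 5369)*(-36317 + (7 + 2*(-176) + 8/(-176))) = 48357*(-36317 + (7 - 352 + 8*(-1/176))) = 48357*(-36317 + (7 - 352 - 1/22)) = 48357*(-36317 - 7591/22) = 48357*(-806565/22) = -39003063705/22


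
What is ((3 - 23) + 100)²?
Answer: 6400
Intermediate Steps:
((3 - 23) + 100)² = (-20 + 100)² = 80² = 6400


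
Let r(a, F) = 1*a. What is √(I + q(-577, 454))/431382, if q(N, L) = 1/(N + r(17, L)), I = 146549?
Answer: √2872360365/60393480 ≈ 0.00088742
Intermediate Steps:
r(a, F) = a
q(N, L) = 1/(17 + N) (q(N, L) = 1/(N + 17) = 1/(17 + N))
√(I + q(-577, 454))/431382 = √(146549 + 1/(17 - 577))/431382 = √(146549 + 1/(-560))*(1/431382) = √(146549 - 1/560)*(1/431382) = √(82067439/560)*(1/431382) = (√2872360365/140)*(1/431382) = √2872360365/60393480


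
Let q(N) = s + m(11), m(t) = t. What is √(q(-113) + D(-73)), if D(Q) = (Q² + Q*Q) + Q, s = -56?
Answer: 2*√2635 ≈ 102.66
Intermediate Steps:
q(N) = -45 (q(N) = -56 + 11 = -45)
D(Q) = Q + 2*Q² (D(Q) = (Q² + Q²) + Q = 2*Q² + Q = Q + 2*Q²)
√(q(-113) + D(-73)) = √(-45 - 73*(1 + 2*(-73))) = √(-45 - 73*(1 - 146)) = √(-45 - 73*(-145)) = √(-45 + 10585) = √10540 = 2*√2635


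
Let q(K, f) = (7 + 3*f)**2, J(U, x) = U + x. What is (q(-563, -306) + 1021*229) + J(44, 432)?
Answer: 1064206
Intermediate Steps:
(q(-563, -306) + 1021*229) + J(44, 432) = ((7 + 3*(-306))**2 + 1021*229) + (44 + 432) = ((7 - 918)**2 + 233809) + 476 = ((-911)**2 + 233809) + 476 = (829921 + 233809) + 476 = 1063730 + 476 = 1064206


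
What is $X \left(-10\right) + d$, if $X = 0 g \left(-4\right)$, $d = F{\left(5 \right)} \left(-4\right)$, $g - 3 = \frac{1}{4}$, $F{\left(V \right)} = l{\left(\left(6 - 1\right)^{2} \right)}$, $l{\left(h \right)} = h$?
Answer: $-100$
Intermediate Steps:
$F{\left(V \right)} = 25$ ($F{\left(V \right)} = \left(6 - 1\right)^{2} = 5^{2} = 25$)
$g = \frac{13}{4}$ ($g = 3 + \frac{1}{4} = \frac{13}{4} \approx 3.25$)
$d = -100$ ($d = 25 \left(-4\right) = -100$)
$X = 0$ ($X = 0 \cdot \frac{13}{4} \left(-4\right) = 0 \left(-4\right) = 0$)
$X \left(-10\right) + d = 0 \left(-10\right) - 100 = 0 - 100 = -100$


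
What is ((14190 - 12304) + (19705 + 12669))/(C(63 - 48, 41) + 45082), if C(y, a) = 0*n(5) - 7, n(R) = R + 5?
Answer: 2284/3005 ≈ 0.76007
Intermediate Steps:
n(R) = 5 + R
C(y, a) = -7 (C(y, a) = 0*(5 + 5) - 7 = 0*10 - 7 = 0 - 7 = -7)
((14190 - 12304) + (19705 + 12669))/(C(63 - 48, 41) + 45082) = ((14190 - 12304) + (19705 + 12669))/(-7 + 45082) = (1886 + 32374)/45075 = 34260*(1/45075) = 2284/3005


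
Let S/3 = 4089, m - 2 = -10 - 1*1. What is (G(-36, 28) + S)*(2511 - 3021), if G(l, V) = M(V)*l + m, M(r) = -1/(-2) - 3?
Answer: -6297480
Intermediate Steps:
M(r) = -5/2 (M(r) = -1*(-½) - 3 = ½ - 3 = -5/2)
m = -9 (m = 2 + (-10 - 1*1) = 2 + (-10 - 1) = 2 - 11 = -9)
S = 12267 (S = 3*4089 = 12267)
G(l, V) = -9 - 5*l/2 (G(l, V) = -5*l/2 - 9 = -9 - 5*l/2)
(G(-36, 28) + S)*(2511 - 3021) = ((-9 - 5/2*(-36)) + 12267)*(2511 - 3021) = ((-9 + 90) + 12267)*(-510) = (81 + 12267)*(-510) = 12348*(-510) = -6297480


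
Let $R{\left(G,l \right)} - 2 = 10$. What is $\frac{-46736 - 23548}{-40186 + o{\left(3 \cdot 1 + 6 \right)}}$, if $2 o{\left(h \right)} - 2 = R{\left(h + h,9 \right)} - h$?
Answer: $\frac{46856}{26789} \approx 1.7491$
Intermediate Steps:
$R{\left(G,l \right)} = 12$ ($R{\left(G,l \right)} = 2 + 10 = 12$)
$o{\left(h \right)} = 7 - \frac{h}{2}$ ($o{\left(h \right)} = 1 + \frac{12 - h}{2} = 1 - \left(-6 + \frac{h}{2}\right) = 7 - \frac{h}{2}$)
$\frac{-46736 - 23548}{-40186 + o{\left(3 \cdot 1 + 6 \right)}} = \frac{-46736 - 23548}{-40186 + \left(7 - \frac{3 \cdot 1 + 6}{2}\right)} = - \frac{70284}{-40186 + \left(7 - \frac{3 + 6}{2}\right)} = - \frac{70284}{-40186 + \left(7 - \frac{9}{2}\right)} = - \frac{70284}{-40186 + \frac{5}{2}} = - \frac{70284}{- \frac{80367}{2}} = \left(-70284\right) \left(- \frac{2}{80367}\right) = \frac{46856}{26789}$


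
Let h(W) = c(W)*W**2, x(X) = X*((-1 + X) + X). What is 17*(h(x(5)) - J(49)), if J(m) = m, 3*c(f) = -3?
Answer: -35258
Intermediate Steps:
c(f) = -1 (c(f) = (1/3)*(-3) = -1)
x(X) = X*(-1 + 2*X)
h(W) = -W**2
17*(h(x(5)) - J(49)) = 17*(-(5*(-1 + 2*5))**2 - 1*49) = 17*(-(5*(-1 + 10))**2 - 49) = 17*(-(5*9)**2 - 49) = 17*(-1*45**2 - 49) = 17*(-1*2025 - 49) = 17*(-2025 - 49) = 17*(-2074) = -35258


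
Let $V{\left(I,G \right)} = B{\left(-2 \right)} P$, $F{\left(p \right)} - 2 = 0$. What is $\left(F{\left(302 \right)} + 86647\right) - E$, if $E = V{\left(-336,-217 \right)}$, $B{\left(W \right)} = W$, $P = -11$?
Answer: $86627$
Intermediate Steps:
$F{\left(p \right)} = 2$ ($F{\left(p \right)} = 2 + 0 = 2$)
$V{\left(I,G \right)} = 22$ ($V{\left(I,G \right)} = \left(-2\right) \left(-11\right) = 22$)
$E = 22$
$\left(F{\left(302 \right)} + 86647\right) - E = \left(2 + 86647\right) - 22 = 86649 - 22 = 86627$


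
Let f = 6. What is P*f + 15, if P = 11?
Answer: 81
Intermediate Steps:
P*f + 15 = 11*6 + 15 = 66 + 15 = 81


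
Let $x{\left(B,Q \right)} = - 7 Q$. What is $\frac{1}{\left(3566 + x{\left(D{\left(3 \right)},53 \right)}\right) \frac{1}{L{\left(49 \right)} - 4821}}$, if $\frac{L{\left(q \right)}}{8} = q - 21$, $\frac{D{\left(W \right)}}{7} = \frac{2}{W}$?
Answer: $- \frac{4597}{3195} \approx -1.4388$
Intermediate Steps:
$D{\left(W \right)} = \frac{14}{W}$ ($D{\left(W \right)} = 7 \frac{2}{W} = \frac{14}{W}$)
$L{\left(q \right)} = -168 + 8 q$ ($L{\left(q \right)} = 8 \left(q - 21\right) = 8 \left(-21 + q\right) = -168 + 8 q$)
$\frac{1}{\left(3566 + x{\left(D{\left(3 \right)},53 \right)}\right) \frac{1}{L{\left(49 \right)} - 4821}} = \frac{1}{\left(3566 - 371\right) \frac{1}{\left(-168 + 8 \cdot 49\right) - 4821}} = \frac{1}{\left(3566 - 371\right) \frac{1}{\left(-168 + 392\right) - 4821}} = \frac{1}{3195 \frac{1}{224 - 4821}} = \frac{1}{3195 \frac{1}{-4597}} = \frac{1}{3195 \left(- \frac{1}{4597}\right)} = \frac{1}{- \frac{3195}{4597}} = - \frac{4597}{3195}$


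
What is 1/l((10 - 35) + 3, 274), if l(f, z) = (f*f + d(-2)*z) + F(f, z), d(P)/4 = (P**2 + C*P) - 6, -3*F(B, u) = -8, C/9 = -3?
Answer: 3/172436 ≈ 1.7398e-5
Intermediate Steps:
C = -27 (C = 9*(-3) = -27)
F(B, u) = 8/3 (F(B, u) = -1/3*(-8) = 8/3)
d(P) = -24 - 108*P + 4*P**2 (d(P) = 4*((P**2 - 27*P) - 6) = 4*(-6 + P**2 - 27*P) = -24 - 108*P + 4*P**2)
l(f, z) = 8/3 + f**2 + 208*z (l(f, z) = (f*f + (-24 - 108*(-2) + 4*(-2)**2)*z) + 8/3 = (f**2 + (-24 + 216 + 4*4)*z) + 8/3 = (f**2 + (-24 + 216 + 16)*z) + 8/3 = (f**2 + 208*z) + 8/3 = 8/3 + f**2 + 208*z)
1/l((10 - 35) + 3, 274) = 1/(8/3 + ((10 - 35) + 3)**2 + 208*274) = 1/(8/3 + (-25 + 3)**2 + 56992) = 1/(8/3 + (-22)**2 + 56992) = 1/(8/3 + 484 + 56992) = 1/(172436/3) = 3/172436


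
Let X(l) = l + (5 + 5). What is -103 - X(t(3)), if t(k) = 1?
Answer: -114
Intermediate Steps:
X(l) = 10 + l (X(l) = l + 10 = 10 + l)
-103 - X(t(3)) = -103 - (10 + 1) = -103 - 1*11 = -103 - 11 = -114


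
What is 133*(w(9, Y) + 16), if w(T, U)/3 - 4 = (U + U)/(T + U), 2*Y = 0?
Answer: 3724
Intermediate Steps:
Y = 0 (Y = (½)*0 = 0)
w(T, U) = 12 + 6*U/(T + U) (w(T, U) = 12 + 3*((U + U)/(T + U)) = 12 + 3*((2*U)/(T + U)) = 12 + 3*(2*U/(T + U)) = 12 + 6*U/(T + U))
133*(w(9, Y) + 16) = 133*(6*(2*9 + 3*0)/(9 + 0) + 16) = 133*(6*(18 + 0)/9 + 16) = 133*(6*(⅑)*18 + 16) = 133*(12 + 16) = 133*28 = 3724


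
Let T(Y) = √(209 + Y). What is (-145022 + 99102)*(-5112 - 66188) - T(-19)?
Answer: 3274096000 - √190 ≈ 3.2741e+9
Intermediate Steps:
(-145022 + 99102)*(-5112 - 66188) - T(-19) = (-145022 + 99102)*(-5112 - 66188) - √(209 - 19) = -45920*(-71300) - √190 = 3274096000 - √190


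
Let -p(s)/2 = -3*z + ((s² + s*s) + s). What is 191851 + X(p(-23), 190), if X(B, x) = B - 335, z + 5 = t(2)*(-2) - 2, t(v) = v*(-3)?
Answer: 189476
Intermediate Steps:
t(v) = -3*v
z = 5 (z = -5 + (-3*2*(-2) - 2) = -5 + (-6*(-2) - 2) = -5 + (12 - 2) = -5 + 10 = 5)
p(s) = 30 - 4*s² - 2*s (p(s) = -2*(-3*5 + ((s² + s*s) + s)) = -2*(-15 + ((s² + s²) + s)) = -2*(-15 + (2*s² + s)) = -2*(-15 + (s + 2*s²)) = -2*(-15 + s + 2*s²) = 30 - 4*s² - 2*s)
X(B, x) = -335 + B
191851 + X(p(-23), 190) = 191851 + (-335 + (30 - 4*(-23)² - 2*(-23))) = 191851 + (-335 + (30 - 4*529 + 46)) = 191851 + (-335 + (30 - 2116 + 46)) = 191851 + (-335 - 2040) = 191851 - 2375 = 189476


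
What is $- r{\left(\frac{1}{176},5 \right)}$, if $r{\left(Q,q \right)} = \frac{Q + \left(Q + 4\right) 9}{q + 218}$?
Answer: $- \frac{3173}{19624} \approx -0.16169$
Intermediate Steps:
$r{\left(Q,q \right)} = \frac{36 + 10 Q}{218 + q}$ ($r{\left(Q,q \right)} = \frac{Q + \left(4 + Q\right) 9}{218 + q} = \frac{Q + \left(36 + 9 Q\right)}{218 + q} = \frac{36 + 10 Q}{218 + q}$)
$- r{\left(\frac{1}{176},5 \right)} = - \frac{2 \left(18 + \frac{5}{176}\right)}{218 + 5} = - \frac{2 \left(18 + 5 \cdot \frac{1}{176}\right)}{223} = - \frac{2 \left(18 + \frac{5}{176}\right)}{223} = - \frac{2 \cdot 3173}{223 \cdot 176} = \left(-1\right) \frac{3173}{19624} = - \frac{3173}{19624}$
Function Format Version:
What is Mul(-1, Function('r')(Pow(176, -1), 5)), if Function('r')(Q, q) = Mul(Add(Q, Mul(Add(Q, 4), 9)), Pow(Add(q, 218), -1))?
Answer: Rational(-3173, 19624) ≈ -0.16169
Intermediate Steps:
Function('r')(Q, q) = Mul(Pow(Add(218, q), -1), Add(36, Mul(10, Q))) (Function('r')(Q, q) = Mul(Add(Q, Mul(Add(4, Q), 9)), Pow(Add(218, q), -1)) = Mul(Add(Q, Add(36, Mul(9, Q))), Pow(Add(218, q), -1)) = Mul(Add(36, Mul(10, Q)), Pow(Add(218, q), -1)) = Mul(Pow(Add(218, q), -1), Add(36, Mul(10, Q))))
Mul(-1, Function('r')(Pow(176, -1), 5)) = Mul(-1, Mul(2, Pow(Add(218, 5), -1), Add(18, Mul(5, Pow(176, -1))))) = Mul(-1, Mul(2, Pow(223, -1), Add(18, Mul(5, Rational(1, 176))))) = Mul(-1, Mul(2, Rational(1, 223), Add(18, Rational(5, 176)))) = Mul(-1, Mul(2, Rational(1, 223), Rational(3173, 176))) = Mul(-1, Rational(3173, 19624)) = Rational(-3173, 19624)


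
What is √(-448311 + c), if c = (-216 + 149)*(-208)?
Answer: 25*I*√695 ≈ 659.07*I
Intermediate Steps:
c = 13936 (c = -67*(-208) = 13936)
√(-448311 + c) = √(-448311 + 13936) = √(-434375) = 25*I*√695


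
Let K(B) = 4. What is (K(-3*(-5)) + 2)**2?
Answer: 36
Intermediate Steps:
(K(-3*(-5)) + 2)**2 = (4 + 2)**2 = 6**2 = 36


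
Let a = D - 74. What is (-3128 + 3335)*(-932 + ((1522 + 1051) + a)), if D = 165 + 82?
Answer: 375498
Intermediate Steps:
D = 247
a = 173 (a = 247 - 74 = 173)
(-3128 + 3335)*(-932 + ((1522 + 1051) + a)) = (-3128 + 3335)*(-932 + ((1522 + 1051) + 173)) = 207*(-932 + (2573 + 173)) = 207*(-932 + 2746) = 207*1814 = 375498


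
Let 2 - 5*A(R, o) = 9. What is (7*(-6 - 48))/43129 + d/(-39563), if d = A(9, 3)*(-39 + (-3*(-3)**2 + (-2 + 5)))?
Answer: -93793959/8531563135 ≈ -0.010994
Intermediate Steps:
A(R, o) = -7/5 (A(R, o) = 2/5 - 1/5*9 = 2/5 - 9/5 = -7/5)
d = 441/5 (d = -7*(-39 + (-3*(-3)**2 + (-2 + 5)))/5 = -7*(-39 + (-3*9 + 3))/5 = -7*(-39 + (-27 + 3))/5 = -7*(-39 - 24)/5 = -7/5*(-63) = 441/5 ≈ 88.200)
(7*(-6 - 48))/43129 + d/(-39563) = (7*(-6 - 48))/43129 + (441/5)/(-39563) = (7*(-54))*(1/43129) + (441/5)*(-1/39563) = -378*1/43129 - 441/197815 = -378/43129 - 441/197815 = -93793959/8531563135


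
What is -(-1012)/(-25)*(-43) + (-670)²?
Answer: 11266016/25 ≈ 4.5064e+5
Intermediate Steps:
-(-1012)/(-25)*(-43) + (-670)² = -(-1012)*(-1)/25*(-43) + 448900 = -22*46/25*(-43) + 448900 = -1012/25*(-43) + 448900 = 43516/25 + 448900 = 11266016/25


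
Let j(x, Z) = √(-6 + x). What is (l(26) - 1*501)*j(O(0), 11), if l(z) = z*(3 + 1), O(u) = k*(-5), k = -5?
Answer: -397*√19 ≈ -1730.5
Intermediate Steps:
O(u) = 25 (O(u) = -5*(-5) = 25)
l(z) = 4*z (l(z) = z*4 = 4*z)
(l(26) - 1*501)*j(O(0), 11) = (4*26 - 1*501)*√(-6 + 25) = (104 - 501)*√19 = -397*√19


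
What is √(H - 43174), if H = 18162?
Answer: 26*I*√37 ≈ 158.15*I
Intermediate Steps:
√(H - 43174) = √(18162 - 43174) = √(-25012) = 26*I*√37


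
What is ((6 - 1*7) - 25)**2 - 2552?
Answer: -1876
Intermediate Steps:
((6 - 1*7) - 25)**2 - 2552 = ((6 - 7) - 25)**2 - 2552 = (-1 - 25)**2 - 2552 = (-26)**2 - 2552 = 676 - 2552 = -1876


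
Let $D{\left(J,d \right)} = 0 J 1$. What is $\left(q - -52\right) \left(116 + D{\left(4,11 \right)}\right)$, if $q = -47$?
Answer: $580$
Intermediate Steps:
$D{\left(J,d \right)} = 0$ ($D{\left(J,d \right)} = 0 \cdot 1 = 0$)
$\left(q - -52\right) \left(116 + D{\left(4,11 \right)}\right) = \left(-47 - -52\right) \left(116 + 0\right) = \left(-47 + 52\right) 116 = 5 \cdot 116 = 580$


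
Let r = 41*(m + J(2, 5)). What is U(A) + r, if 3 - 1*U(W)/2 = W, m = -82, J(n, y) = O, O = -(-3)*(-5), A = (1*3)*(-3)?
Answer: -3953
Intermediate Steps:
A = -9 (A = 3*(-3) = -9)
O = -15 (O = -3*5 = -15)
J(n, y) = -15
U(W) = 6 - 2*W
r = -3977 (r = 41*(-82 - 15) = 41*(-97) = -3977)
U(A) + r = (6 - 2*(-9)) - 3977 = (6 + 18) - 3977 = 24 - 3977 = -3953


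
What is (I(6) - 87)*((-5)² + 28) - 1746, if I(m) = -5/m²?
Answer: -229117/36 ≈ -6364.4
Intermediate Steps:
I(m) = -5/m²
(I(6) - 87)*((-5)² + 28) - 1746 = (-5/6² - 87)*((-5)² + 28) - 1746 = (-5*1/36 - 87)*(25 + 28) - 1746 = (-5/36 - 87)*53 - 1746 = -3137/36*53 - 1746 = -166261/36 - 1746 = -229117/36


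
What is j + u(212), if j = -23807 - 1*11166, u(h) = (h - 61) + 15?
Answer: -34807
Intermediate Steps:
u(h) = -46 + h (u(h) = (-61 + h) + 15 = -46 + h)
j = -34973 (j = -23807 - 11166 = -34973)
j + u(212) = -34973 + (-46 + 212) = -34973 + 166 = -34807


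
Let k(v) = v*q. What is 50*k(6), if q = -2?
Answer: -600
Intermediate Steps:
k(v) = -2*v (k(v) = v*(-2) = -2*v)
50*k(6) = 50*(-2*6) = 50*(-12) = -600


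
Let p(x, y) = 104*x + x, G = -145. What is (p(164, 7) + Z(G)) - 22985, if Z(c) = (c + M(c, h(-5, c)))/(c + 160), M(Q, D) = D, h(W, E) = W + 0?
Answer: -5775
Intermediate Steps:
h(W, E) = W
p(x, y) = 105*x
Z(c) = (-5 + c)/(160 + c) (Z(c) = (c - 5)/(c + 160) = (-5 + c)/(160 + c))
(p(164, 7) + Z(G)) - 22985 = (105*164 + (-5 - 145)/(160 - 145)) - 22985 = (17220 - 150/15) - 22985 = (17220 + (1/15)*(-150)) - 22985 = (17220 - 10) - 22985 = 17210 - 22985 = -5775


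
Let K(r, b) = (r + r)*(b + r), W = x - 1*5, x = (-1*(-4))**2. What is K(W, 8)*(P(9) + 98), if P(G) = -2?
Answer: 40128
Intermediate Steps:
x = 16 (x = 4**2 = 16)
W = 11 (W = 16 - 1*5 = 16 - 5 = 11)
K(r, b) = 2*r*(b + r) (K(r, b) = (2*r)*(b + r) = 2*r*(b + r))
K(W, 8)*(P(9) + 98) = (2*11*(8 + 11))*(-2 + 98) = (2*11*19)*96 = 418*96 = 40128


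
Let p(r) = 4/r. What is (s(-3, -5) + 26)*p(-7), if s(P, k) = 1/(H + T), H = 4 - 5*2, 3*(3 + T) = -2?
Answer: -3004/203 ≈ -14.798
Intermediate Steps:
T = -11/3 (T = -3 + (⅓)*(-2) = -3 - ⅔ = -11/3 ≈ -3.6667)
H = -6 (H = 4 - 10 = -6)
s(P, k) = -3/29 (s(P, k) = 1/(-6 - 11/3) = 1/(-29/3) = -3/29)
(s(-3, -5) + 26)*p(-7) = (-3/29 + 26)*(4/(-7)) = 751*(4*(-⅐))/29 = (751/29)*(-4/7) = -3004/203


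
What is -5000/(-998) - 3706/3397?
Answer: 6643206/1695103 ≈ 3.9191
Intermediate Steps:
-5000/(-998) - 3706/3397 = -5000*(-1/998) - 3706*1/3397 = 2500/499 - 3706/3397 = 6643206/1695103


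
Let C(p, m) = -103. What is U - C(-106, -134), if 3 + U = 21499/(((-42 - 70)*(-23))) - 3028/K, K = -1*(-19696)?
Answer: 343083361/3171056 ≈ 108.19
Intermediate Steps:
K = 19696
U = 16464593/3171056 (U = -3 + (21499/(((-42 - 70)*(-23))) - 3028/19696) = -3 + (21499/((-112*(-23))) - 3028*1/19696) = -3 + (21499/2576 - 757/4924) = -3 + 25977761/3171056 = 16464593/3171056 ≈ 5.1921)
U - C(-106, -134) = 16464593/3171056 - 1*(-103) = 16464593/3171056 + 103 = 343083361/3171056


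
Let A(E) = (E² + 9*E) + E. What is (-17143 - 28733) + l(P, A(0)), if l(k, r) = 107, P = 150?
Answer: -45769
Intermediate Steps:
A(E) = E² + 10*E
(-17143 - 28733) + l(P, A(0)) = (-17143 - 28733) + 107 = -45876 + 107 = -45769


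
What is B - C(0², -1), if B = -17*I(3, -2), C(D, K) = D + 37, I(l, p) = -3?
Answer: 14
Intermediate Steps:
C(D, K) = 37 + D
B = 51 (B = -17*(-3) = 51)
B - C(0², -1) = 51 - (37 + 0²) = 51 - (37 + 0) = 51 - 1*37 = 51 - 37 = 14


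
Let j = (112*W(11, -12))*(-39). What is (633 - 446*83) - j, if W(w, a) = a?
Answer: -88801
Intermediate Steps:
j = 52416 (j = (112*(-12))*(-39) = -1344*(-39) = 52416)
(633 - 446*83) - j = (633 - 446*83) - 1*52416 = (633 - 37018) - 52416 = -36385 - 52416 = -88801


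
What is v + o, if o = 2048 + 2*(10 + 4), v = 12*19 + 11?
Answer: 2315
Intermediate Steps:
v = 239 (v = 228 + 11 = 239)
o = 2076 (o = 2048 + 2*14 = 2048 + 28 = 2076)
v + o = 239 + 2076 = 2315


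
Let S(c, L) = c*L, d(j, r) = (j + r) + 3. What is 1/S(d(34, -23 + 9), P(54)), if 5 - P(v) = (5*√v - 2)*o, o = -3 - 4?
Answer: 1/168843 + 35*√6/506529 ≈ 0.00017518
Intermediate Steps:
o = -7
d(j, r) = 3 + j + r
P(v) = -9 + 35*√v (P(v) = 5 - (5*√v - 2)*(-7) = 5 - (-2 + 5*√v)*(-7) = 5 - (14 - 35*√v) = 5 + (-14 + 35*√v) = -9 + 35*√v)
S(c, L) = L*c
1/S(d(34, -23 + 9), P(54)) = 1/((-9 + 35*√54)*(3 + 34 + (-23 + 9))) = 1/((-9 + 35*(3*√6))*(3 + 34 - 14)) = 1/((-9 + 105*√6)*23) = 1/(-207 + 2415*√6)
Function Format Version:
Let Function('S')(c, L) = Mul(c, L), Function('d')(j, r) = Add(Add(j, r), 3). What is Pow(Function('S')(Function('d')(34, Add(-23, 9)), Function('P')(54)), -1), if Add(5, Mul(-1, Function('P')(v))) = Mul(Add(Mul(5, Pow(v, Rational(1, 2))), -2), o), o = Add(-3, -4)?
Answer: Add(Rational(1, 168843), Mul(Rational(35, 506529), Pow(6, Rational(1, 2)))) ≈ 0.00017518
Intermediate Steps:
o = -7
Function('d')(j, r) = Add(3, j, r)
Function('P')(v) = Add(-9, Mul(35, Pow(v, Rational(1, 2)))) (Function('P')(v) = Add(5, Mul(-1, Mul(Add(Mul(5, Pow(v, Rational(1, 2))), -2), -7))) = Add(5, Mul(-1, Mul(Add(-2, Mul(5, Pow(v, Rational(1, 2)))), -7))) = Add(5, Mul(-1, Add(14, Mul(-35, Pow(v, Rational(1, 2)))))) = Add(5, Add(-14, Mul(35, Pow(v, Rational(1, 2))))) = Add(-9, Mul(35, Pow(v, Rational(1, 2)))))
Function('S')(c, L) = Mul(L, c)
Pow(Function('S')(Function('d')(34, Add(-23, 9)), Function('P')(54)), -1) = Pow(Mul(Add(-9, Mul(35, Pow(54, Rational(1, 2)))), Add(3, 34, Add(-23, 9))), -1) = Pow(Mul(Add(-9, Mul(35, Mul(3, Pow(6, Rational(1, 2))))), Add(3, 34, -14)), -1) = Pow(Mul(Add(-9, Mul(105, Pow(6, Rational(1, 2)))), 23), -1) = Pow(Add(-207, Mul(2415, Pow(6, Rational(1, 2)))), -1)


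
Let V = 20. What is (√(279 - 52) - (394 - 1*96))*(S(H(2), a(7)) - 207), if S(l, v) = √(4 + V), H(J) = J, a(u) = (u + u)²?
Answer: (207 - 2*√6)*(298 - √227) ≈ 57181.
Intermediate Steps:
a(u) = 4*u² (a(u) = (2*u)² = 4*u²)
S(l, v) = 2*√6 (S(l, v) = √(4 + 20) = √24 = 2*√6)
(√(279 - 52) - (394 - 1*96))*(S(H(2), a(7)) - 207) = (√(279 - 52) - (394 - 1*96))*(2*√6 - 207) = (√227 - (394 - 96))*(-207 + 2*√6) = (√227 - 1*298)*(-207 + 2*√6) = (√227 - 298)*(-207 + 2*√6) = (-298 + √227)*(-207 + 2*√6)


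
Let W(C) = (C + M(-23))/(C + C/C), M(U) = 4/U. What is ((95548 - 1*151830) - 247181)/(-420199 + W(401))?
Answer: 935272966/1295050245 ≈ 0.72219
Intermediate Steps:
W(C) = (-4/23 + C)/(1 + C) (W(C) = (C + 4/(-23))/(C + C/C) = (C + 4*(-1/23))/(C + 1) = (C - 4/23)/(1 + C) = (-4/23 + C)/(1 + C))
((95548 - 1*151830) - 247181)/(-420199 + W(401)) = ((95548 - 1*151830) - 247181)/(-420199 + (-4/23 + 401)/(1 + 401)) = ((95548 - 151830) - 247181)/(-420199 + (9219/23)/402) = (-56282 - 247181)/(-420199 + (1/402)*(9219/23)) = -303463/(-420199 + 3073/3082) = -303463/(-1295050245/3082) = -303463*(-3082/1295050245) = 935272966/1295050245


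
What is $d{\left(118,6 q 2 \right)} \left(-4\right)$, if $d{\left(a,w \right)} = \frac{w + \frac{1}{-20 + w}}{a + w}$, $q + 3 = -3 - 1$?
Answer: $\frac{8737}{884} \approx 9.8835$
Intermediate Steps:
$q = -7$ ($q = -3 - 4 = -7$)
$d{\left(a,w \right)} = \frac{w + \frac{1}{-20 + w}}{a + w}$
$d{\left(118,6 q 2 \right)} \left(-4\right) = \frac{1 + \left(6 \left(-7\right) 2\right)^{2} - 20 \cdot 6 \left(-7\right) 2}{\left(6 \left(-7\right) 2\right)^{2} - 2360 - 20 \cdot 6 \left(-7\right) 2 + 118 \cdot 6 \left(-7\right) 2} \left(-4\right) = \frac{1 + \left(\left(-42\right) 2\right)^{2} - 20 \left(\left(-42\right) 2\right)}{\left(\left(-42\right) 2\right)^{2} - 2360 - 20 \left(\left(-42\right) 2\right) + 118 \left(\left(-42\right) 2\right)} \left(-4\right) = \frac{1 + \left(-84\right)^{2} - -1680}{\left(-84\right)^{2} - 2360 - -1680 + 118 \left(-84\right)} \left(-4\right) = \frac{1 + 7056 + 1680}{7056 - 2360 + 1680 - 9912} \left(-4\right) = \frac{1}{-3536} \cdot 8737 \left(-4\right) = \left(- \frac{1}{3536}\right) 8737 \left(-4\right) = \left(- \frac{8737}{3536}\right) \left(-4\right) = \frac{8737}{884}$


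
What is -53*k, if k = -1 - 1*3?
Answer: 212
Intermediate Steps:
k = -4 (k = -1 - 3 = -4)
-53*k = -53*(-4) = 212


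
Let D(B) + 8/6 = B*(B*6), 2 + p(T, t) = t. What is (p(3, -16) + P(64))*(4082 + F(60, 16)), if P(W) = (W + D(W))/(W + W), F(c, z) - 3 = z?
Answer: 22898617/32 ≈ 7.1558e+5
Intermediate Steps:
F(c, z) = 3 + z
p(T, t) = -2 + t
D(B) = -4/3 + 6*B² (D(B) = -4/3 + B*(B*6) = -4/3 + B*(6*B) = -4/3 + 6*B²)
P(W) = (-4/3 + W + 6*W²)/(2*W) (P(W) = (W + (-4/3 + 6*W²))/(W + W) = (-4/3 + W + 6*W²)/((2*W)) = (-4/3 + W + 6*W²)*(1/(2*W)) = (-4/3 + W + 6*W²)/(2*W))
(p(3, -16) + P(64))*(4082 + F(60, 16)) = ((-2 - 16) + (½ + 3*64 - ⅔/64))*(4082 + (3 + 16)) = (-18 + (½ + 192 - ⅔*1/64))*(4082 + 19) = (-18 + (½ + 192 - 1/96))*4101 = (-18 + 18479/96)*4101 = (16751/96)*4101 = 22898617/32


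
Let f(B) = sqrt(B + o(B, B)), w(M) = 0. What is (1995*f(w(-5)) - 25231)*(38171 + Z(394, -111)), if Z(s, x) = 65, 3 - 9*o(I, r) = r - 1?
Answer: -913878636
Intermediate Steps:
o(I, r) = 4/9 - r/9 (o(I, r) = 1/3 - (r - 1)/9 = 1/3 - (-1 + r)/9 = 1/3 + (1/9 - r/9) = 4/9 - r/9)
f(B) = sqrt(4/9 + 8*B/9) (f(B) = sqrt(B + (4/9 - B/9)) = sqrt(4/9 + 8*B/9))
(1995*f(w(-5)) - 25231)*(38171 + Z(394, -111)) = (1995*(2*sqrt(1 + 2*0)/3) - 25231)*(38171 + 65) = (1995*(2*sqrt(1 + 0)/3) - 25231)*38236 = (1995*(2*sqrt(1)/3) - 25231)*38236 = (1995*((2/3)*1) - 25231)*38236 = (1995*(2/3) - 25231)*38236 = (1330 - 25231)*38236 = -23901*38236 = -913878636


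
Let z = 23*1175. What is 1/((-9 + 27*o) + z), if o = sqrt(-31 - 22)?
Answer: 27016/729902893 - 27*I*sqrt(53)/729902893 ≈ 3.7013e-5 - 2.693e-7*I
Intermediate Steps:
o = I*sqrt(53) (o = sqrt(-53) = I*sqrt(53) ≈ 7.2801*I)
z = 27025
1/((-9 + 27*o) + z) = 1/((-9 + 27*(I*sqrt(53))) + 27025) = 1/((-9 + 27*I*sqrt(53)) + 27025) = 1/(27016 + 27*I*sqrt(53))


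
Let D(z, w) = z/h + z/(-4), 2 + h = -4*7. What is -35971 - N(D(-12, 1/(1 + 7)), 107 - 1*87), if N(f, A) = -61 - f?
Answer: -179533/5 ≈ -35907.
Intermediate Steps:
h = -30 (h = -2 - 4*7 = -2 - 28 = -30)
D(z, w) = -17*z/60 (D(z, w) = z/(-30) + z/(-4) = z*(-1/30) + z*(-¼) = -z/30 - z/4 = -17*z/60)
-35971 - N(D(-12, 1/(1 + 7)), 107 - 1*87) = -35971 - (-61 - (-17)*(-12)/60) = -35971 - (-61 - 1*17/5) = -35971 - (-61 - 17/5) = -35971 - 1*(-322/5) = -35971 + 322/5 = -179533/5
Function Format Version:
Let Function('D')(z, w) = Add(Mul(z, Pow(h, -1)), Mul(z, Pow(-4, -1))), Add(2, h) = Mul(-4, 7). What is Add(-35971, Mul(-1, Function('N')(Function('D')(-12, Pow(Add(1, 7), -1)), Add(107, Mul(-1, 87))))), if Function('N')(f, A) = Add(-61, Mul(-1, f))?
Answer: Rational(-179533, 5) ≈ -35907.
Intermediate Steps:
h = -30 (h = Add(-2, Mul(-4, 7)) = Add(-2, -28) = -30)
Function('D')(z, w) = Mul(Rational(-17, 60), z) (Function('D')(z, w) = Add(Mul(z, Pow(-30, -1)), Mul(z, Pow(-4, -1))) = Add(Mul(z, Rational(-1, 30)), Mul(z, Rational(-1, 4))) = Add(Mul(Rational(-1, 30), z), Mul(Rational(-1, 4), z)) = Mul(Rational(-17, 60), z))
Add(-35971, Mul(-1, Function('N')(Function('D')(-12, Pow(Add(1, 7), -1)), Add(107, Mul(-1, 87))))) = Add(-35971, Mul(-1, Add(-61, Mul(-1, Mul(Rational(-17, 60), -12))))) = Add(-35971, Mul(-1, Add(-61, Mul(-1, Rational(17, 5))))) = Add(-35971, Mul(-1, Add(-61, Rational(-17, 5)))) = Add(-35971, Mul(-1, Rational(-322, 5))) = Add(-35971, Rational(322, 5)) = Rational(-179533, 5)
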